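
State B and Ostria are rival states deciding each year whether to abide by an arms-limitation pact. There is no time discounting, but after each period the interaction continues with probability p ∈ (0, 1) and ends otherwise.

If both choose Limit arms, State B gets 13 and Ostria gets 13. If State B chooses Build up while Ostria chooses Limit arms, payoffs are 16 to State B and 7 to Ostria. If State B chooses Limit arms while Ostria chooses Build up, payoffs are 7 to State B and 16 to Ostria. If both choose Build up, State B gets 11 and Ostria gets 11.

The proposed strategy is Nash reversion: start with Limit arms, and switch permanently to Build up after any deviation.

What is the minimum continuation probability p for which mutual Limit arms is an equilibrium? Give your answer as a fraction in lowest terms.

3/5

With no time discounting, the continuation probability p plays the role of the discount factor.
Grim-trigger IC: 13/(1−p) ≥ 16 + 11p/(1−p) ⇒ p ≥ (16−13)/(16−11) = 3/5.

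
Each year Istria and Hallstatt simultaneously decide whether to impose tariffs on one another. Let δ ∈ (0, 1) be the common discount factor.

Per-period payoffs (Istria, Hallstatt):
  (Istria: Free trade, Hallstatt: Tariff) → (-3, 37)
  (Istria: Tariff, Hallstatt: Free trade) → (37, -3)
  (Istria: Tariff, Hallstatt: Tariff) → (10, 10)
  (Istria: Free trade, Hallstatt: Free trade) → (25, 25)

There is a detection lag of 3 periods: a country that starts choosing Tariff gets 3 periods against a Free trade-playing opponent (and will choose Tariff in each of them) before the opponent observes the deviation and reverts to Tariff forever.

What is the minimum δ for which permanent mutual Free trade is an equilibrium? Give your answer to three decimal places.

A deviator earns 37 for 3 periods, then 10 forever; cooperating earns 25 forever. Multiplying the IC by (1−δ):
25 ≥ 37(1−δ^3) + 10δ^3, so 27·δ^3 ≥ 12 and δ^3 ≥ 4/9.
δ ≥ (4/9)^(1/3) ≈ 0.763.

0.763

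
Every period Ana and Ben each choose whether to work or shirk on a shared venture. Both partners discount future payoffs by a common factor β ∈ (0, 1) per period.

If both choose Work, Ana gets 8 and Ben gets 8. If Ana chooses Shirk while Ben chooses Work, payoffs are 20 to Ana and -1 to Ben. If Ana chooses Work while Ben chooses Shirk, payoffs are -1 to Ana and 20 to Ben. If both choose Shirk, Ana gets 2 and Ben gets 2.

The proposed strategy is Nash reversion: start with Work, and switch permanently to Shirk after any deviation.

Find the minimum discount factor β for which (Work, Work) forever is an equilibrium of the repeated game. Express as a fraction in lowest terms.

Under grim trigger the critical discount factor is (T−C)/(T−P) with T = 20, C = 8, P = 2.
β* = (20−8)/(20−2) = 12/18 = 2/3.

2/3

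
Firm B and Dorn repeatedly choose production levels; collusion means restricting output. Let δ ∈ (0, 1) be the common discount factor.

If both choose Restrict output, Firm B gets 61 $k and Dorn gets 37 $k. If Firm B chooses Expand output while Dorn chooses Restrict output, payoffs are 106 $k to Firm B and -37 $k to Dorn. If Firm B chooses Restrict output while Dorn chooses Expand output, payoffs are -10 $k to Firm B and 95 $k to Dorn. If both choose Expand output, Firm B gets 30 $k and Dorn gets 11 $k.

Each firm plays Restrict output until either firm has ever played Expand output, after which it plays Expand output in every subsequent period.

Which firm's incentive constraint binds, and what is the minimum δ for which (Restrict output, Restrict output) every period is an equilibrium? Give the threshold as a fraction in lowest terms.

Dorn; δ ≥ 29/42

Firm B's threshold: (106−61)/(106−30) = 45/76.
Dorn's threshold: (95−37)/(95−11) = 29/42.
45/76 < 29/42, so Dorn binds and δ* = 29/42.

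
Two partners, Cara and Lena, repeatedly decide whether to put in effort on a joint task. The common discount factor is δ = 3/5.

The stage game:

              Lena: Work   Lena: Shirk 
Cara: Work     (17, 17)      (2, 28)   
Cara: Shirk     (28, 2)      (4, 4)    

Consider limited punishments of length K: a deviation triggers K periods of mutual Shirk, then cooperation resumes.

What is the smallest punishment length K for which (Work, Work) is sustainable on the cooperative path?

2

Need Σ_{k=1}^{K} δ^k ≥ (28−17)/(17−4) = 0.8462 at δ = 3/5.
At K = 1 the sum is 0.6000 < 0.8462; at K = 2 it is 0.9600 ≥ 0.8462.
So the minimum punishment length is K = 2.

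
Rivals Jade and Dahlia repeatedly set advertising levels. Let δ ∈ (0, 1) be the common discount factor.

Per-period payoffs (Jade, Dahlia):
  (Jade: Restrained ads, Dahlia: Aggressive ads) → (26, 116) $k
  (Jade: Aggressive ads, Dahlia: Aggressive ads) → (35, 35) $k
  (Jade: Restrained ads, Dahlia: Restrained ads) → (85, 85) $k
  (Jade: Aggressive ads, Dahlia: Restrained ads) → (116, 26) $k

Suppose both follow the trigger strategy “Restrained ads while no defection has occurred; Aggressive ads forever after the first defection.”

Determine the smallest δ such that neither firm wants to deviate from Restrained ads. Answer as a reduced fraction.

One-period gain from deviating is 116 − 85 = 31. The loss is 85 − 35 = 50 in every subsequent period, with present value 50·δ/(1−δ).
Deviation is unprofitable when 50·δ/(1−δ) ≥ 31, i.e. δ/(1−δ) ≥ 31/50.
Equivalently δ ≥ 31/(31+50) = 31/81.

31/81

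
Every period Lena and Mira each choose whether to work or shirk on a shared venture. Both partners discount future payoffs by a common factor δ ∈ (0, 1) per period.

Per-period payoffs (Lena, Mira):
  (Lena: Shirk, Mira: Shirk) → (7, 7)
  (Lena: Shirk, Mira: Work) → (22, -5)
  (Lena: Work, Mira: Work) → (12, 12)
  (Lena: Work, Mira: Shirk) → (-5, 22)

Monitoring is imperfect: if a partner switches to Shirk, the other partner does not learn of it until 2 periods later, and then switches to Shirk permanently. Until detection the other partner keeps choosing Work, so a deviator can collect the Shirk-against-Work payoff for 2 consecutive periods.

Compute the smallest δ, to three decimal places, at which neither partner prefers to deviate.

0.816

Deviating for the 2 undetected periods gains 22−12 = 10 per period over cooperation, then loses 12−7 = 5 per period forever once punishment starts.
Gain: 10(1 + δ + … + δ^1); loss: 5·δ^2/(1−δ).
No profitable deviation ⇔ 10(1−δ^2) ≤ 5·δ^2, i.e. δ^2 ≥ 10/(10+5) = 2/3.
Hence δ ≥ (2/3)^(1/2) ≈ 0.816.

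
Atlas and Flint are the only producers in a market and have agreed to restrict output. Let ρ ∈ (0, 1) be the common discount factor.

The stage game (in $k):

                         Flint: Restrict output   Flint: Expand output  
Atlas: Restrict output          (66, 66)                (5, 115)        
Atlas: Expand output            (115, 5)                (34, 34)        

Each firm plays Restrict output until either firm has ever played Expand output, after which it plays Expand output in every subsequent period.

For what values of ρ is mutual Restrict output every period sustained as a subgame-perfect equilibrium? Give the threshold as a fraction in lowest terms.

49/81

Under grim trigger the critical discount factor is (T−C)/(T−P) with T = 115, C = 66, P = 34.
ρ* = (115−66)/(115−34) = 49/81.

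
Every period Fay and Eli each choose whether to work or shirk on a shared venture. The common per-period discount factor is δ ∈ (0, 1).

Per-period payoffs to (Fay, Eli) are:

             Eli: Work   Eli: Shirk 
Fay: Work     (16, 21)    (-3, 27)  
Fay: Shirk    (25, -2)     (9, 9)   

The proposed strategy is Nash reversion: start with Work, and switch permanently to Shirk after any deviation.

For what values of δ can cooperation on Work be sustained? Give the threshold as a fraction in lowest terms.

9/16

Fay's threshold: (25−16)/(25−9) = 9/16.
Eli's threshold: (27−21)/(27−9) = 1/3.
9/16 > 1/3, so Fay binds and δ* = 9/16.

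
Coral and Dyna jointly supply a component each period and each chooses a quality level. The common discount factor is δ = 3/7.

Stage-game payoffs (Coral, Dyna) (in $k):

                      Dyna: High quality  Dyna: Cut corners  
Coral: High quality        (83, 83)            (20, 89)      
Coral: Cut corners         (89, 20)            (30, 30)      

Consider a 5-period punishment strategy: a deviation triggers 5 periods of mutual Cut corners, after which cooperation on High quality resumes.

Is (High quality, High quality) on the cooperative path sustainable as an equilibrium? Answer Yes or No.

IC: δ+…+δ^5 ≥ (89−83)/(83−30) = 6/53.
At δ = 3/7: partial sum = 0.7392 ≥ 0.1132. Cooperation sustainable.

Yes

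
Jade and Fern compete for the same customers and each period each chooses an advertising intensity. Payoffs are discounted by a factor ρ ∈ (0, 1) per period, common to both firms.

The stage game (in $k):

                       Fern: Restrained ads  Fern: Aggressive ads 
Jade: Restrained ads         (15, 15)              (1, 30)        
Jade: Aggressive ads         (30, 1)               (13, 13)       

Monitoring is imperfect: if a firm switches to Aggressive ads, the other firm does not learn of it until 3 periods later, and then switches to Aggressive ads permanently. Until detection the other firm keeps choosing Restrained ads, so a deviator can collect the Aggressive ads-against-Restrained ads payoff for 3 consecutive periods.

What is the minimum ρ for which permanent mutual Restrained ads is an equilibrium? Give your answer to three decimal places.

0.959

Deviating for the 3 undetected periods gains 30−15 = 15 per period over cooperation, then loses 15−13 = 2 per period forever once punishment starts.
Gain: 15(1 + ρ + … + ρ^2); loss: 2·ρ^3/(1−ρ).
No profitable deviation ⇔ 15(1−ρ^3) ≤ 2·ρ^3, i.e. ρ^3 ≥ 15/(15+2) = 15/17.
Hence ρ ≥ (15/17)^(1/3) ≈ 0.959.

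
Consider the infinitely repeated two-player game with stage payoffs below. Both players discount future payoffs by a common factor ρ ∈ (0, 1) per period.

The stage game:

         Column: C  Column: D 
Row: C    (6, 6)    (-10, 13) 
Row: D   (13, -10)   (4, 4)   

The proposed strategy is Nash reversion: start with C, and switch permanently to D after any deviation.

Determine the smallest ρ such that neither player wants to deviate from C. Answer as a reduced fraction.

One-period gain from deviating is 13 − 6 = 7. The loss is 6 − 4 = 2 in every subsequent period, with present value 2·ρ/(1−ρ).
Deviation is unprofitable when 2·ρ/(1−ρ) ≥ 7, i.e. ρ/(1−ρ) ≥ 7/2.
Equivalently ρ ≥ 7/(7+2) = 7/9.

7/9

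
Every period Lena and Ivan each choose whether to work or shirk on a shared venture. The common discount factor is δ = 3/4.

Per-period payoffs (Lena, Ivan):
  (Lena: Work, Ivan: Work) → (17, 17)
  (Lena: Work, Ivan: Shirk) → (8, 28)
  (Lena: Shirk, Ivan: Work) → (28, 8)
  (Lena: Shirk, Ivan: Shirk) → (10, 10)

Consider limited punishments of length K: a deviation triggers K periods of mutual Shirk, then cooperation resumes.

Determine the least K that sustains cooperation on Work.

IC: δ(1−δ^K)/(1−δ) ≥ (28−17)/(17−10) = 11/7.
With δ = 3/4: need 1 − δ^K ≥ 11/7·(1−3/4)/(3/4), i.e. δ^K ≤ 0.4762.
Since (3/4)^2 = 0.5625 and (3/4)^3 = 0.4219, the smallest such K is 3.

3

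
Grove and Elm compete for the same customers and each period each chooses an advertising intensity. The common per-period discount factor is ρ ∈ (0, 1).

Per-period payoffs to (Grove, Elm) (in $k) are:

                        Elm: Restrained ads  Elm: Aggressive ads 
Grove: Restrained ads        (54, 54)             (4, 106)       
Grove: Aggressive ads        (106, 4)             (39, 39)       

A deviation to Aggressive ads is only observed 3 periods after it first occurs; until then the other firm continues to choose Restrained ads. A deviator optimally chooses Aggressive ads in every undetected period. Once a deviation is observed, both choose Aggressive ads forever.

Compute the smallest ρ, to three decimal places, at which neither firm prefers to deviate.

A deviator earns 106 for 3 periods, then 39 forever; cooperating earns 54 forever. Multiplying the IC by (1−ρ):
54 ≥ 106(1−ρ^3) + 39ρ^3, so 67·ρ^3 ≥ 52 and ρ^3 ≥ 52/67.
ρ ≥ (52/67)^(1/3) ≈ 0.919.

0.919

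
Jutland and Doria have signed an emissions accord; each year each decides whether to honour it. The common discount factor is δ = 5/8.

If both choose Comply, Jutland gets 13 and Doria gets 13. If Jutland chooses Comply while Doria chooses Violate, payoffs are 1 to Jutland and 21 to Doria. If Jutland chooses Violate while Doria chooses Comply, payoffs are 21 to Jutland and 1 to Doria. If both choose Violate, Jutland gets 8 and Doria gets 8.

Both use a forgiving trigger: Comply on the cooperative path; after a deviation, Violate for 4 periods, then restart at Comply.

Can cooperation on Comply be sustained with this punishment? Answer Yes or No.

IC: δ+…+δ^4 ≥ (21−13)/(13−8) = 8/5.
At δ = 5/8: partial sum = 1.4124 < 1.6000. Cooperation not sustainable.

No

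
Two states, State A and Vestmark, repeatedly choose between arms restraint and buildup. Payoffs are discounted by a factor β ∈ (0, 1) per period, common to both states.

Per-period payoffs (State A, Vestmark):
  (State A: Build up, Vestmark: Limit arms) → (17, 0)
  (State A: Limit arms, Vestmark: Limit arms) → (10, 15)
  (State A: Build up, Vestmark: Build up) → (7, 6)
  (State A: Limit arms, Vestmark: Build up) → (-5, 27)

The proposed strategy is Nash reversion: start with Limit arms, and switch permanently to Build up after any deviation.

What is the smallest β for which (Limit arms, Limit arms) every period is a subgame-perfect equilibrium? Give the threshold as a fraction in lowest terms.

State A: cooperation gives 10 each period; deviation gives 17 once then 7 forever.
  10/(1−β) ≥ 17 + 7β/(1−β) ⇒ β ≥ 7/10.
Vestmark: cooperation gives 15 each period; deviation gives 27 once then 6 forever.
  β ≥ 12/21 = 4/7.
Both must hold, so the binding constraint is State A's: β ≥ 7/10.

7/10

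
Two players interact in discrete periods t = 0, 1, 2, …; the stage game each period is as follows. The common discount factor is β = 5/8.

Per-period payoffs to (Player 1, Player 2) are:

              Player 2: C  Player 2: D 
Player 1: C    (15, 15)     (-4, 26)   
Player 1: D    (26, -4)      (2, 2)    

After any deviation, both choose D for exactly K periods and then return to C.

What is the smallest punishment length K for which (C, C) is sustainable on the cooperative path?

No profitable deviation requires (15−2)(β+…+β^K) ≥ 26−15, i.e. β+…+β^K ≥ 11/13 ≈ 0.8462.
With β = 5/8, the partial sums are K=1: 0.6250, K=2: 1.0156.
K = 2 is the first length at which the sum reaches 0.8462.

2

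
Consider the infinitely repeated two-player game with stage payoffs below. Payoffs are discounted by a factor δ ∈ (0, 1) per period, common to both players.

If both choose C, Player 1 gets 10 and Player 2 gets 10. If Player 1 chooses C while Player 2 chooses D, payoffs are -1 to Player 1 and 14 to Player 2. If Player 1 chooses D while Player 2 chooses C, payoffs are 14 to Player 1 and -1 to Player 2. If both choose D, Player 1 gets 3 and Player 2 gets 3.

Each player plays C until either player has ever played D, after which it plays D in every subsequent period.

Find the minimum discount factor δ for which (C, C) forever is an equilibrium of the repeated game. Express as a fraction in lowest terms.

One-period gain from deviating is 14 − 10 = 4. The loss is 10 − 3 = 7 in every subsequent period, with present value 7·δ/(1−δ).
Deviation is unprofitable when 7·δ/(1−δ) ≥ 4, i.e. δ/(1−δ) ≥ 4/7.
Equivalently δ ≥ 4/(4+7) = 4/11.

4/11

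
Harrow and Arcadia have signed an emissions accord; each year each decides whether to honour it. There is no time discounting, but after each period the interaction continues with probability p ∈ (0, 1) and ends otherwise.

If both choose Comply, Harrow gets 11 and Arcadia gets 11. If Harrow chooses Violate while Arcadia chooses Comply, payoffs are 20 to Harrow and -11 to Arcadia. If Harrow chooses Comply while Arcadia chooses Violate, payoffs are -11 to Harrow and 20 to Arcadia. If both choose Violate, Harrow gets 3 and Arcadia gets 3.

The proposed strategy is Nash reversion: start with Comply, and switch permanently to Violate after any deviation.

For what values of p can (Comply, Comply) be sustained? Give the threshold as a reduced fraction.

9/17

Expected cooperation value is 11 + p·11 + p²·11 + … = 11/(1−p); deviation gives 20 + p·3/(1−p).
11 ≥ 20(1−p) + 3p ⇒ 17p ≥ 9 ⇒ p ≥ 9/17.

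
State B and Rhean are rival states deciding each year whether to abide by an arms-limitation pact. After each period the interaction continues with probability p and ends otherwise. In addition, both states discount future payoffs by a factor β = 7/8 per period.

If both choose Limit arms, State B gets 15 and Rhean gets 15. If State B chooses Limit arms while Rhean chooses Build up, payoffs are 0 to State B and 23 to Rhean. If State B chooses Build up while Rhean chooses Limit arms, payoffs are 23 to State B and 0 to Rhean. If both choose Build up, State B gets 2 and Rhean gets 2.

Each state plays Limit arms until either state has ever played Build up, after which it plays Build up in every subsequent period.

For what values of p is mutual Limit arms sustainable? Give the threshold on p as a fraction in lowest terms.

64/147

Expected continuation weight on next period's payoff is β·p = 7/8·p, which plays the role of the discount factor.
Cooperation requires 7/8·p ≥ (23−15)/(23−2) = 8/21, hence p ≥ 64/147.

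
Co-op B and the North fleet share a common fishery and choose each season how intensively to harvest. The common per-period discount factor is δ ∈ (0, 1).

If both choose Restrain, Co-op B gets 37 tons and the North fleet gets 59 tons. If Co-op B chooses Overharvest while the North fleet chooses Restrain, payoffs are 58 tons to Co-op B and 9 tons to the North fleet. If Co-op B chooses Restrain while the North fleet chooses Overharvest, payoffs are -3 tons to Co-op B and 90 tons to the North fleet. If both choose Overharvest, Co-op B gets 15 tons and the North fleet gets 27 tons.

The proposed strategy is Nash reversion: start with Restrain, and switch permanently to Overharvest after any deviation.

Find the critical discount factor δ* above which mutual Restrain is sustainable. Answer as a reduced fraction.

31/63

Co-op B's threshold: (58−37)/(58−15) = 21/43.
the North fleet's threshold: (90−59)/(90−27) = 31/63.
21/43 < 31/63, so the North fleet binds and δ* = 31/63.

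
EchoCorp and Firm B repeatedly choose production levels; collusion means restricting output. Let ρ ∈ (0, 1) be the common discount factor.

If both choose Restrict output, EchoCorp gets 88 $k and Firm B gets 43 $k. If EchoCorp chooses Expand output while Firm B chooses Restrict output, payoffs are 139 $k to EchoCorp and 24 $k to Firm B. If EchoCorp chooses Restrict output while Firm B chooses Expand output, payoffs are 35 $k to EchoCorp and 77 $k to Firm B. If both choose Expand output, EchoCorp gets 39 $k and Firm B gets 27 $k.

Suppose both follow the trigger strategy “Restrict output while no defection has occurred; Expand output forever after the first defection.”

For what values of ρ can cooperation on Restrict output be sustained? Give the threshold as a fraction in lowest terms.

17/25

EchoCorp: cooperation gives 88 each period; deviation gives 139 once then 39 forever.
  88/(1−ρ) ≥ 139 + 39ρ/(1−ρ) ⇒ ρ ≥ 51/100.
Firm B: cooperation gives 43 each period; deviation gives 77 once then 27 forever.
  ρ ≥ 34/50 = 17/25.
Both must hold, so the binding constraint is Firm B's: ρ ≥ 17/25.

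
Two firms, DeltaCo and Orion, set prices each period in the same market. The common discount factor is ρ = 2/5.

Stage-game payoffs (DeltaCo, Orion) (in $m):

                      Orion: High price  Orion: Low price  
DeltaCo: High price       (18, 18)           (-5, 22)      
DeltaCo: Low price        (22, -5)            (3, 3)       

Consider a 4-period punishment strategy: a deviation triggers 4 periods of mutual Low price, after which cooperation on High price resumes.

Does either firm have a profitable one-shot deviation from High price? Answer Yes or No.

IC: ρ+…+ρ^4 ≥ (22−18)/(18−3) = 4/15.
At ρ = 2/5: partial sum = 0.6496 ≥ 0.2667. Cooperation sustainable.

No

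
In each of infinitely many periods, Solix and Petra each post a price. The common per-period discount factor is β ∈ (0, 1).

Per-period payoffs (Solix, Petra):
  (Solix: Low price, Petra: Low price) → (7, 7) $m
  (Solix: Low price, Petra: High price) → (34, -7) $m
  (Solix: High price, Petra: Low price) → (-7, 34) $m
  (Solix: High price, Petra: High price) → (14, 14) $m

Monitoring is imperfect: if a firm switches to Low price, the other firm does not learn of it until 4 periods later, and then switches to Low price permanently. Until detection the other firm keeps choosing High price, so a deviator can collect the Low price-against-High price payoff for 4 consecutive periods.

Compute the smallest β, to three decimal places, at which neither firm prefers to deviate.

0.928

The best deviation is to choose Low price for all 4 undetected periods, earning 34 each, then 7 forever once detected.
Deviation value: 34(1−β^4)/(1−β) + 7β^4/(1−β); cooperation value: 14/(1−β).
IC: 14 ≥ 34(1−β^4) + 7β^4 = 34 − 27β^4.
So β^4 ≥ 20/27, giving β ≥ (20/27)^(1/4) ≈ 0.928.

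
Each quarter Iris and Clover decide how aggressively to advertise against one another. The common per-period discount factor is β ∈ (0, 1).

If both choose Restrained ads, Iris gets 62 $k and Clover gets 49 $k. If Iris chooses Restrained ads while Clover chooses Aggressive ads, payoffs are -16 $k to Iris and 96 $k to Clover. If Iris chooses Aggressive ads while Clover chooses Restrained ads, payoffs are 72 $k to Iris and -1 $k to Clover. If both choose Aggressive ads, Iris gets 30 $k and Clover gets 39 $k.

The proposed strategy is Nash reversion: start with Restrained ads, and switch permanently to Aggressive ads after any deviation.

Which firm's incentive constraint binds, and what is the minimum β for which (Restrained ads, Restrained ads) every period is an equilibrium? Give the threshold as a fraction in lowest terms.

Clover; β ≥ 47/57

Iris's threshold: (72−62)/(72−30) = 5/21.
Clover's threshold: (96−49)/(96−39) = 47/57.
5/21 < 47/57, so Clover binds and β* = 47/57.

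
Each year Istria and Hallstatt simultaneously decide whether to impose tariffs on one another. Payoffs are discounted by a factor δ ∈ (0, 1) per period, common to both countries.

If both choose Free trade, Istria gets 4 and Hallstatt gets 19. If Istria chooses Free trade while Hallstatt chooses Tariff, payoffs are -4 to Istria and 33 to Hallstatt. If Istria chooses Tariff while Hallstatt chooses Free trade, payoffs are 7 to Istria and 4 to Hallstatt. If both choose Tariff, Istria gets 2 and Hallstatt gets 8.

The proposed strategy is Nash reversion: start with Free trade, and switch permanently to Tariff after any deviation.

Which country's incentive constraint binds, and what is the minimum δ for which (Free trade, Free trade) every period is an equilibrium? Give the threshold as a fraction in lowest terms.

For Istria: deviation gain 7−4 = 3, per-period punishment loss 4−2 = 2. IC gives δ ≥ 3/5.
For Hallstatt: gain 14, loss 11 per period, so δ ≥ 14/25.
The tighter constraint is Istria's, so cooperation needs δ ≥ 3/5.

Istria; δ ≥ 3/5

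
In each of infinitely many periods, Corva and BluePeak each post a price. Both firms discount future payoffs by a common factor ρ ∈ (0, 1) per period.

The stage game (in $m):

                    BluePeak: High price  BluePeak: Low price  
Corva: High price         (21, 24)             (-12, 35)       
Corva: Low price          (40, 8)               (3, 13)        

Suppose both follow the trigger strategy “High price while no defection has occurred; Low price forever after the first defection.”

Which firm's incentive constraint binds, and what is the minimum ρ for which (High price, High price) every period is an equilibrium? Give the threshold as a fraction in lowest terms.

Corva; ρ ≥ 19/37

Corva: cooperation gives 21 each period; deviation gives 40 once then 3 forever.
  21/(1−ρ) ≥ 40 + 3ρ/(1−ρ) ⇒ ρ ≥ 19/37.
BluePeak: cooperation gives 24 each period; deviation gives 35 once then 13 forever.
  ρ ≥ 11/22 = 1/2.
Both must hold, so the binding constraint is Corva's: ρ ≥ 19/37.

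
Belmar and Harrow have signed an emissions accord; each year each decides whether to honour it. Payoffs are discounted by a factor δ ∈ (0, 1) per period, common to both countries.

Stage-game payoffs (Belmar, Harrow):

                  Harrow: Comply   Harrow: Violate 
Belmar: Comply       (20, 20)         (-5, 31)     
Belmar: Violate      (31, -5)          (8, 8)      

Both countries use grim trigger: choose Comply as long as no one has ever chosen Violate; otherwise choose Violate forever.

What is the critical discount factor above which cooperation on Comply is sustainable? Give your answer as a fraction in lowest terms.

11/23

One-period gain from deviating is 31 − 20 = 11. The loss is 20 − 8 = 12 in every subsequent period, with present value 12·δ/(1−δ).
Deviation is unprofitable when 12·δ/(1−δ) ≥ 11, i.e. δ/(1−δ) ≥ 11/12.
Equivalently δ ≥ 11/(11+12) = 11/23.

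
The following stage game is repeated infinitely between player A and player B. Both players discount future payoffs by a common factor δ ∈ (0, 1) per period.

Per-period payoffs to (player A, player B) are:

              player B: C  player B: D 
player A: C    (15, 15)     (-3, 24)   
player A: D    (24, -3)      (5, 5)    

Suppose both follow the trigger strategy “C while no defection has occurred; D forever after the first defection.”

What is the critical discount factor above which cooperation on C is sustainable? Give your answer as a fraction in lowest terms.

One-period gain from deviating is 24 − 15 = 9. The loss is 15 − 5 = 10 in every subsequent period, with present value 10·δ/(1−δ).
Deviation is unprofitable when 10·δ/(1−δ) ≥ 9, i.e. δ/(1−δ) ≥ 9/10.
Equivalently δ ≥ 9/(9+10) = 9/19.

9/19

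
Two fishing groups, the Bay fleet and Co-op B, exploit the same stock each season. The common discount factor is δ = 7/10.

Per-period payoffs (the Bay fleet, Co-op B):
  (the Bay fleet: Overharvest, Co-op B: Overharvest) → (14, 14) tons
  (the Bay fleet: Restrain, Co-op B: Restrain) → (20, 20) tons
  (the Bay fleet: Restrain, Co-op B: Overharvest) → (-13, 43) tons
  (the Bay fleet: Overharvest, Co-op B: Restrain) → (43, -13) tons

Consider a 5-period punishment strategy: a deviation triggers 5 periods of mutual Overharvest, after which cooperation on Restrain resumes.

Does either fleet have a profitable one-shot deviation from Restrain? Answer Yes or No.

Yes

A one-shot deviation gives 43 now, then 14 for 5 periods, then back to 20.
Gain from deviating: (43−20) today; loss: (20−14) in each of the next 5 periods.
No-deviation condition: (20−14)(δ+…+δ^5) ≥ 43−20, i.e. δ+…+δ^5 ≥ 23/6.
At δ = 7/10: δ+…+δ^5 = 1.9412 < 3.8333.
So cooperation is not sustainable.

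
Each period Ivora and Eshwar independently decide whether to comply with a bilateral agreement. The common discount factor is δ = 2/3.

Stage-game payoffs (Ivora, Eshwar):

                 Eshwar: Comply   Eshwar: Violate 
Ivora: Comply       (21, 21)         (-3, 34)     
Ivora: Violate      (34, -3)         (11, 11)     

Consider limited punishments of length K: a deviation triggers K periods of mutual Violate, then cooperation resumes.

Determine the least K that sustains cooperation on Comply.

3

IC: δ(1−δ^K)/(1−δ) ≥ (34−21)/(21−11) = 13/10.
With δ = 2/3: need 1 − δ^K ≥ 13/10·(1−2/3)/(2/3), i.e. δ^K ≤ 0.3500.
Since (2/3)^2 = 0.4444 and (2/3)^3 = 0.2963, the smallest such K is 3.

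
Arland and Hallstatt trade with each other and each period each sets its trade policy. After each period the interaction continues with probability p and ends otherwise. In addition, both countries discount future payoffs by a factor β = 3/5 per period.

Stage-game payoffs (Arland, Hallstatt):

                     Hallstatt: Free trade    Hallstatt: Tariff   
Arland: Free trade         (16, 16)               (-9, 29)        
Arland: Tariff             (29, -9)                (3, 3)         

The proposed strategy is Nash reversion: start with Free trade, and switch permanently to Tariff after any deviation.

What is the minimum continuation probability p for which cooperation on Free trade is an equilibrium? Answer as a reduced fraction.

Expected continuation weight on next period's payoff is β·p = 3/5·p, which plays the role of the discount factor.
Cooperation requires 3/5·p ≥ (29−16)/(29−3) = 1/2, hence p ≥ 5/6.

5/6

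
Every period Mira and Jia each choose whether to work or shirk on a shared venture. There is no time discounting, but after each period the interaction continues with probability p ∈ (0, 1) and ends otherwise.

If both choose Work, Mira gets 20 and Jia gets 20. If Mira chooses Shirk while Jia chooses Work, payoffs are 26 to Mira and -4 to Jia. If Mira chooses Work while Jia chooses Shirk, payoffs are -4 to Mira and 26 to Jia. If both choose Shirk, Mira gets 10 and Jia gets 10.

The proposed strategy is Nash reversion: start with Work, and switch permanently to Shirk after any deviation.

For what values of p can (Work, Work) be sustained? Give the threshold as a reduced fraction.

3/8

Expected cooperation value is 20 + p·20 + p²·20 + … = 20/(1−p); deviation gives 26 + p·10/(1−p).
20 ≥ 26(1−p) + 10p ⇒ 16p ≥ 6 ⇒ p ≥ 6/16 = 3/8.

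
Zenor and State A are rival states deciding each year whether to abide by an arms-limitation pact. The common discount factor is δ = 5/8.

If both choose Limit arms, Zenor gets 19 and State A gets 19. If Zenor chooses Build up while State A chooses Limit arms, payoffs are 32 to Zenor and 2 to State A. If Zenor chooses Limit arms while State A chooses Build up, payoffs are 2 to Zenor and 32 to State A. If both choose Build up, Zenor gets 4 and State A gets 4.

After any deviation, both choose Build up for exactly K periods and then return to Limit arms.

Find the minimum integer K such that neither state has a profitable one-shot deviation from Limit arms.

IC: δ(1−δ^K)/(1−δ) ≥ (32−19)/(19−4) = 13/15.
With δ = 5/8: need 1 − δ^K ≥ 13/15·(1−5/8)/(5/8), i.e. δ^K ≤ 0.4800.
Since (5/8)^1 = 0.6250 and (5/8)^2 = 0.3906, the smallest such K is 2.

2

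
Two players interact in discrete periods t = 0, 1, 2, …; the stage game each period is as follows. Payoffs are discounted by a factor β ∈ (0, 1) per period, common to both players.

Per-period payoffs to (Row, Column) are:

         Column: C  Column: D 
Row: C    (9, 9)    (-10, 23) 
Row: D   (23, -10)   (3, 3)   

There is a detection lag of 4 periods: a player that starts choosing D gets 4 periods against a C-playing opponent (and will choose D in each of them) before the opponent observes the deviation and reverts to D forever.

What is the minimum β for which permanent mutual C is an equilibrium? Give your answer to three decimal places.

The best deviation is to choose D for all 4 undetected periods, earning 23 each, then 3 forever once detected.
Deviation value: 23(1−β^4)/(1−β) + 3β^4/(1−β); cooperation value: 9/(1−β).
IC: 9 ≥ 23(1−β^4) + 3β^4 = 23 − 20β^4.
So β^4 ≥ 14/20 = 7/10, giving β ≥ (7/10)^(1/4) ≈ 0.915.

0.915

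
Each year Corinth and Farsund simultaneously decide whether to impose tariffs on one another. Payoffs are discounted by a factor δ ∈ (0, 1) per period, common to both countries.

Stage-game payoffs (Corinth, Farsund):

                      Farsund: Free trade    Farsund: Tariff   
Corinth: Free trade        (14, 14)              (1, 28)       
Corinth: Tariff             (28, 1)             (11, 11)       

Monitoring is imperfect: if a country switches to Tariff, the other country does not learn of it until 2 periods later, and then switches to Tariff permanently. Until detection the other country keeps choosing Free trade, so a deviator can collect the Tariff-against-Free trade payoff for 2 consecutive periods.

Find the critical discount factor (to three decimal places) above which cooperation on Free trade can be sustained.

The best deviation is to choose Tariff for all 2 undetected periods, earning 28 each, then 11 forever once detected.
Deviation value: 28(1−δ^2)/(1−δ) + 11δ^2/(1−δ); cooperation value: 14/(1−δ).
IC: 14 ≥ 28(1−δ^2) + 11δ^2 = 28 − 17δ^2.
So δ^2 ≥ 14/17, giving δ ≥ (14/17)^(1/2) ≈ 0.907.

0.907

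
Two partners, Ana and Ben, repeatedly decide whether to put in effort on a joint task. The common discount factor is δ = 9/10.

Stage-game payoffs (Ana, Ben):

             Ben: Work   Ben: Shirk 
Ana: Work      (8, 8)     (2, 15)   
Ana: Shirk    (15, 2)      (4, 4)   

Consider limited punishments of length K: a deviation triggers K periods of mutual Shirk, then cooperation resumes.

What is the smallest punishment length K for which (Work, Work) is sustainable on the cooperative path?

3

No profitable deviation requires (8−4)(δ+…+δ^K) ≥ 15−8, i.e. δ+…+δ^K ≥ 7/4 ≈ 1.7500.
With δ = 9/10, the partial sums are K=1: 0.9000, K=2: 1.7100, K=3: 2.4390.
K = 3 is the first length at which the sum reaches 1.7500.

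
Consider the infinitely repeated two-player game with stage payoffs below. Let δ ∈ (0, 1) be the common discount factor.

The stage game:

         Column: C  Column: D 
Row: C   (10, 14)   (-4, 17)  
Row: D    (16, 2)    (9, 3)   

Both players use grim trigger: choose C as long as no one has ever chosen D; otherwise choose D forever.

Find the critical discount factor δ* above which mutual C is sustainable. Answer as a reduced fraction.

6/7

Row's threshold: (16−10)/(16−9) = 6/7.
Column's threshold: (17−14)/(17−3) = 3/14.
6/7 > 3/14, so Row binds and δ* = 6/7.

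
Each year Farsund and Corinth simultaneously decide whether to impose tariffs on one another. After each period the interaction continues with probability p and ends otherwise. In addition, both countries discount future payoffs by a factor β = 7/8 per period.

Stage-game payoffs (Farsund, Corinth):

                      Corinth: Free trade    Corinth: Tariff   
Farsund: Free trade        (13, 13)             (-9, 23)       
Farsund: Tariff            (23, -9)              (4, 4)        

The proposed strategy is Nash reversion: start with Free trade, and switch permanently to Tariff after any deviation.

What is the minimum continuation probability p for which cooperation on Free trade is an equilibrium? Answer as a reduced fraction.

With continuation probability p and discount β, the effective per-period discount factor is βp.
Grim-trigger IC: βp ≥ (23−13)/(23−4) = 10/19.
So p ≥ (10/19)/(7/8) = 80/133.

80/133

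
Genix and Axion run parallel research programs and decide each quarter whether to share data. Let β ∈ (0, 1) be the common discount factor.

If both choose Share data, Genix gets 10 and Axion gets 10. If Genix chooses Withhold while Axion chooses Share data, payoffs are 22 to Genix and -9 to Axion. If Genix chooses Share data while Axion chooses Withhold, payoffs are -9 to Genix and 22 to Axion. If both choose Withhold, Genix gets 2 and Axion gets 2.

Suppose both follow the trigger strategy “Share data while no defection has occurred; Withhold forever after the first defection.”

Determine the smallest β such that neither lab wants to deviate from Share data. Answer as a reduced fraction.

10/(1−β) ≥ 22 + 2β/(1−β)
10 ≥ 22 − 20β
β ≥ 12/20 = 3/5.

3/5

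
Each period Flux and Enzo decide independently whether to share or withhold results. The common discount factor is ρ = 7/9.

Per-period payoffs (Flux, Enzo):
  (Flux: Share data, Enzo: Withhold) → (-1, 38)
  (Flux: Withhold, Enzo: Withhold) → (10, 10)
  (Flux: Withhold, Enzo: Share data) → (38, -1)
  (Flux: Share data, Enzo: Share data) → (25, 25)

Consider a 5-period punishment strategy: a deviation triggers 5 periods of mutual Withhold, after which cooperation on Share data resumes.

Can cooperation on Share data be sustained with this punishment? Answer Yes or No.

Comparing payoff streams over the 6 periods until play realigns: cooperate → 25(1+ρ+…+ρ^5); deviate → 38 + 10(ρ+…+ρ^5).
Cooperation is sustained iff (25−10)(ρ+…+ρ^5) ≥ 38−25.
ρ+…+ρ^5 = 7/9·(1−(7/9)^5)/(1−7/9) = 2.5038, and (38−25)/(25−10) = 0.8667.
2.5038 ≥ 0.8667, so cooperation is sustainable.

Yes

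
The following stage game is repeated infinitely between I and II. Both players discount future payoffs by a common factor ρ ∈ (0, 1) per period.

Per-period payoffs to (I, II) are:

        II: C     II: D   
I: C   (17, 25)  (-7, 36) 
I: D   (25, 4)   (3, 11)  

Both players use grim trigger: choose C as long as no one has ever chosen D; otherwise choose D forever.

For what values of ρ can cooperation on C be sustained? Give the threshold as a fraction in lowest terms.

11/25

I: cooperation gives 17 each period; deviation gives 25 once then 3 forever.
  17/(1−ρ) ≥ 25 + 3ρ/(1−ρ) ⇒ ρ ≥ 8/22 = 4/11.
II: cooperation gives 25 each period; deviation gives 36 once then 11 forever.
  ρ ≥ 11/25.
Both must hold, so the binding constraint is II's: ρ ≥ 11/25.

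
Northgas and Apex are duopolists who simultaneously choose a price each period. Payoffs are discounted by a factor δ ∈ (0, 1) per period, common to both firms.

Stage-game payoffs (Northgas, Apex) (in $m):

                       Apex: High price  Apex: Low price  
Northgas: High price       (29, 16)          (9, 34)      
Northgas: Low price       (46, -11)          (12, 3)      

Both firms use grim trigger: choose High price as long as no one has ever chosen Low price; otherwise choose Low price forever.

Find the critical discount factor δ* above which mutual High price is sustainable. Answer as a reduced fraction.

For Northgas: deviation gain 46−29 = 17, per-period punishment loss 29−12 = 17. IC gives δ ≥ 17/34 = 1/2.
For Apex: gain 18, loss 13 per period, so δ ≥ 18/31.
The tighter constraint is Apex's, so cooperation needs δ ≥ 18/31.

18/31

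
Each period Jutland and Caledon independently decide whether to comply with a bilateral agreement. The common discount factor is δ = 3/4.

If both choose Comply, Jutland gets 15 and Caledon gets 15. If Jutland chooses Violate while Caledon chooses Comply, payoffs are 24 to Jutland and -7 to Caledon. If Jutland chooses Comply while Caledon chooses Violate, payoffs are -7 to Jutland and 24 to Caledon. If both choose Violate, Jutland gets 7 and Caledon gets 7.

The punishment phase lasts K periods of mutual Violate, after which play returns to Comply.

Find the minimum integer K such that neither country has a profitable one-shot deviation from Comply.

2

No profitable deviation requires (15−7)(δ+…+δ^K) ≥ 24−15, i.e. δ+…+δ^K ≥ 9/8 ≈ 1.1250.
With δ = 3/4, the partial sums are K=1: 0.7500, K=2: 1.3125.
K = 2 is the first length at which the sum reaches 1.1250.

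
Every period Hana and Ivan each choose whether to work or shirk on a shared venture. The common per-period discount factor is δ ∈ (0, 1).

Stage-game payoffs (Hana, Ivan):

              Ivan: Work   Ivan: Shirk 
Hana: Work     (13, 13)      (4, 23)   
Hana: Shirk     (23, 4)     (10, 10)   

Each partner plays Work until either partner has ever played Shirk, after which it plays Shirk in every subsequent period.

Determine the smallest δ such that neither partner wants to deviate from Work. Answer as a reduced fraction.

One-period gain from deviating is 23 − 13 = 10. The loss is 13 − 10 = 3 in every subsequent period, with present value 3·δ/(1−δ).
Deviation is unprofitable when 3·δ/(1−δ) ≥ 10, i.e. δ/(1−δ) ≥ 10/3.
Equivalently δ ≥ 10/(10+3) = 10/13.

10/13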